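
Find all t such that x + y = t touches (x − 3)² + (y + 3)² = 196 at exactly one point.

t = ±14√2

Tangency holds when the distance from the centre (3, −3) to the line equals the radius 14:
|1·3 + 1·(−3) − t| / √2 = 14
|t| = 14√2.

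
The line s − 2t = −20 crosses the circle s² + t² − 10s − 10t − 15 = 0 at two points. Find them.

(−2, 9) and (6, 13)

From the line, t = (20 + s)/2. Substituting:
5s² − 20s − 60 = 0  ⟹  s² − 4s − 12 = 0
s = 6 or s = −2, giving (6, 13) and (−2, 9).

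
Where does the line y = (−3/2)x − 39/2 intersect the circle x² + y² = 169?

(−13, 0) and (−5, −12)

From the line, y = (−39 − 3x)/2. Substituting:
13x² + 234x + 845 = 0  ⟹  x² + 18x + 65 = 0
x = −5 or x = −13, giving (−5, −12) and (−13, 0).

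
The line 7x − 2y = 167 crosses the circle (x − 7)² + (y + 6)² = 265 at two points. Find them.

Substitute y = (−167 + 7x)/2:
53x² − 2226x + 23161 = 0  ⟹  x² − 42x + 437 = 0
x = 23 or x = 19, giving (23, −3) and (19, −17).

(19, −17) and (23, −3)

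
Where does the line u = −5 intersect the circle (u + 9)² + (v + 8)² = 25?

(−5, −11) and (−5, −5)

The line gives u = −5. Substituting into the circle:
v² + 16v + 55 = 0
v = −5 or v = −11, giving (−5, −5) and (−5, −11).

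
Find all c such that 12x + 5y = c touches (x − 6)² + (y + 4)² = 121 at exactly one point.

The line touches the circle iff its distance from (6, −4) is 11:
|12·6 + 5·(−4) − c| / √169 = 11
|c − (52)| = 11·13, so c = 195 or c = −91.

c = −91 or c = 195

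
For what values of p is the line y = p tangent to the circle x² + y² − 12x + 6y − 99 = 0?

p = −15 or p = 9

For a tangent, require d(centre, line) = r = 12.
|0·6 + 1·(−3) − p| / √1 = 12
|p − (−3)| = 12, so p = 9 or p = −15.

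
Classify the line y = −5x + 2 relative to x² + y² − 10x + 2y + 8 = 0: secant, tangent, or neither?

neither

Substituting the line into the circle gives 26x² − 40x + 16 = 0.
Δ = 1600 − 1664 = −64.
No real roots: the line does not meet the circle.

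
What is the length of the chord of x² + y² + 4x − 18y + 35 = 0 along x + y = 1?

8√2

Express y = −x + 1 and substitute into the circle:
2x² + 20x + 18 = 0  ⟹  x² + 10x + 9 = 0
x = −1 or x = −9, giving (−1, 2) and (−9, 10).
Chord length = distance between (−1, 2) and (−9, 10) = √128 = 8√2.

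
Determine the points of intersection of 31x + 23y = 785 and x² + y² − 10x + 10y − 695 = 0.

Express y = (785 − 31x)/23 and substitute into the circle:
1490x² − 61090x + 429120 = 0  ⟹  x² − 41x + 288 = 0
x = 32 or x = 9, giving (32, −9) and (9, 22).

(9, 22) and (32, −9)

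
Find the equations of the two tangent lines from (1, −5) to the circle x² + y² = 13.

Write the tangent as mx − y + (−5 − m·(1)) = 0 and set its distance from the centre to √13:
(−1m − (5))² = 13(m² + 1)
6m² − 5m − 6 = 0, so m = −2/3 or m = 3/2.
With m = −2/3: 2x + 3y = −13. With m = 3/2: 3x − 2y = 13.

2x + 3y = −13 and 3x − 2y = 13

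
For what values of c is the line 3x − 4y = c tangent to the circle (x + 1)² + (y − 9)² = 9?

The line touches the circle iff its distance from (−1, 9) is 3:
|3·(−1) − 4·9 − c| / √25 = 3
|c − (−39)| = 3·5, so c = −24 or c = −54.

c = −54 or c = −24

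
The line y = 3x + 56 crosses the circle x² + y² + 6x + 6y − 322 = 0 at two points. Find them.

Express y = 3x + 56 and substitute into the circle:
10x² + 360x + 3150 = 0  ⟹  x² + 36x + 315 = 0
x = −15 or x = −21, giving (−15, 11) and (−21, −7).

(−21, −7) and (−15, 11)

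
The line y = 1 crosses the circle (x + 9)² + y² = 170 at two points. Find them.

Substitute y = 1:
x² + 18x − 88 = 0
x = 4 or x = −22, giving (4, 1) and (−22, 1).

(−22, 1) and (4, 1)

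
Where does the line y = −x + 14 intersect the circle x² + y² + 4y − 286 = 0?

From the line, y = −x + 14. Substituting:
2x² − 32x − 34 = 0  ⟹  x² − 16x − 17 = 0
x = 17 or x = −1, giving (17, −3) and (−1, 15).

(−1, 15) and (17, −3)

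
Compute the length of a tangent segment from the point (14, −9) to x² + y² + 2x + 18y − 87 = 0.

The centre is (−1, −9) and r = 13. The square of the distance from P to the centre is 225 + 0 = 225.
Power of the point: PT² = |PO|² − r² = 56, so PT = 2√14.

2√14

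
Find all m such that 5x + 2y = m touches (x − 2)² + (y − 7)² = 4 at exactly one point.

m = 24 ± 2√29

The line touches the circle iff its distance from (2, 7) is 2:
|5·2 + 2·7 − m| / √29 = 2
|m − (24)| = 2√29.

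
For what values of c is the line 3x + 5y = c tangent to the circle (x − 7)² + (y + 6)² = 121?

c = −9 ± 11√34

For a tangent, require d(centre, line) = r = 11.
|3·7 + 5·(−6) − c| / √34 = 11
|c − (−9)| = 11√34.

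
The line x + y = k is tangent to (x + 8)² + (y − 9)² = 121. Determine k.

Tangency holds when the distance from the centre (−8, 9) to the line equals the radius 11:
|1·(−8) + 1·9 − k| / √2 = 11
|k − (1)| = 11√2.

k = 1 ± 11√2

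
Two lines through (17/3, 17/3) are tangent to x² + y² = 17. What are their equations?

Let a tangent through (17/3, 17/3) have slope m. Its distance from (0, 0) must equal √17:
(−17/3m − (−17/3))² = 17(m² + 1)
4m² − 17m + 4 = 0, so m = 4 or m = 1/4.
With m = 4: 4x − y = 17. With m = 1/4: x − 4y = −17.

4x − y = 17 and x − 4y = −17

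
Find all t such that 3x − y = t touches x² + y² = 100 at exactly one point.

For a tangent, require d(centre, line) = r = 10.
|3·0 − 1·0 − t| / √10 = 10
|t| = 10√10.

t = ±10√10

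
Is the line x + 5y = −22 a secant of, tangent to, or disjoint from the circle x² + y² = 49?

secant

Substituting the line into the circle gives 26x² + 44x − 741 = 0.
Δ = 1936 − (−77064) = 79000.
Two real roots: the line is a secant.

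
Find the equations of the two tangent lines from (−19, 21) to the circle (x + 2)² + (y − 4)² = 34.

5x + 3y = −32 and 3x + 5y = 48

A line y − (21) = m(x − (−19)) is tangent when its distance from (−2, 4) is √34:
[m·(17) − (−17)]² = 34(m² + 1)
15m² + 34m + 15 = 0, so m = −5/3 or m = −3/5.
With m = −5/3: 5x + 3y = −32. With m = −3/5: 3x + 5y = 48.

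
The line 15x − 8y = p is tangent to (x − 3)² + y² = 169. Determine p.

p = −176 or p = 266

Tangency holds when the distance from the centre (3, 0) to the line equals the radius 13:
|15·3 − 8·0 − p| / √289 = 13
|p − (45)| = 13·17, so p = 266 or p = −176.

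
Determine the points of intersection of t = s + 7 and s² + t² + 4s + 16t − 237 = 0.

(−19, −12) and (2, 9)

Substitute t = s + 7:
2s² + 34s − 76 = 0  ⟹  s² + 17s − 38 = 0
s = 2 or s = −19, giving (2, 9) and (−19, −12).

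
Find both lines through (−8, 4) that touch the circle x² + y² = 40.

3x + y = −20 and x − 3y = −20

Write the tangent as mx − y + (4 − m·(−8)) = 0 and set its distance from the centre to 2√10:
[m·(8) − (−4)]² = 40(m² + 1)
3m² + 8m − 3 = 0, so m = −3 or m = 1/3.
With m = −3: 3x + y = −20. With m = 1/3: x − 3y = −20.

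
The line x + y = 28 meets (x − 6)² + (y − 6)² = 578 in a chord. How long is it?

30√2

Substitute y = −x + 28:
2x² − 56x − 58 = 0  ⟹  x² − 28x − 29 = 0
x = 29 or x = −1, giving (29, −1) and (−1, 29).
Chord length = distance between (29, −1) and (−1, 29) = √1800 = 30√2.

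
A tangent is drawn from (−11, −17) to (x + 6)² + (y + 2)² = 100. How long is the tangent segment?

With centre O = (−6, −2), |OP|² = 250 and r² = 100.
The tangent meets the radius at right angles, so tangent² = |PO|² − r² = 250 − 100 = 150.

5√6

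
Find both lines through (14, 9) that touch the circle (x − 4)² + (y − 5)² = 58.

Let a tangent through (14, 9) have slope m. Its distance from (4, 5) must equal √58:
(−10m − (−4))² = 58(m² + 1)
21m² − 40m − 21 = 0, so m = 7/3 or m = −3/7.
Through (14, 9) these give 7x − 3y = 71 and 3x + 7y = 105.

7x − 3y = 71 and 3x + 7y = 105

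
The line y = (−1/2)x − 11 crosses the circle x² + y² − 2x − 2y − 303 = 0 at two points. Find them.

(−16, −3) and (8, −15)

Express y = (−22 − x)/2 and substitute into the circle:
5x² + 40x − 640 = 0  ⟹  x² + 8x − 128 = 0
x = 8 or x = −16, giving (8, −15) and (−16, −3).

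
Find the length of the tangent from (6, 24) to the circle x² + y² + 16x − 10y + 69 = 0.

√537

With centre O = (−8, 5), |OP|² = 557 and r² = 20.
By the tangent–radius right angle, tangent length = √(|PO|² − r²) = √537.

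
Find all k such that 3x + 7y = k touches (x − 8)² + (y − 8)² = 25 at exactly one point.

k = 80 ± 5√58

The line touches the circle iff its distance from (8, 8) is 5:
|3·8 + 7·8 − k| / √58 = 5
|k − (80)| = 5√58.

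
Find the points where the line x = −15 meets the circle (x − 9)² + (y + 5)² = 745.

The line gives x = −15. Substituting into the circle:
y² + 10y − 144 = 0
y = 8 or y = −18, giving (−15, 8) and (−15, −18).

(−15, −18) and (−15, 8)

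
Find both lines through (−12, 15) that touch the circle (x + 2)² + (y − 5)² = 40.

Let a tangent through (−12, 15) have slope m. Its distance from (−2, 5) must equal 2√10:
[m·(10) − (−10)]² = 40(m² + 1)
3m² + 10m + 3 = 0, so m = −1/3 or m = −3.
Through (−12, 15) these give x + 3y = 33 and 3x + y = −21.

x + 3y = 33 and 3x + y = −21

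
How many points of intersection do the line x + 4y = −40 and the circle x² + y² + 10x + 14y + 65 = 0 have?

d² = (1·(−5) + 4·(−7) − (−40))²/17 = 49/17; r² = 9.
Since d² < r², the line cuts the circle twice.

2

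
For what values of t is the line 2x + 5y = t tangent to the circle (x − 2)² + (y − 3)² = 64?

The line touches the circle iff its distance from (2, 3) is 8:
|2·2 + 5·3 − t| / √29 = 8
|t − (19)| = 8√29.

t = 19 ± 8√29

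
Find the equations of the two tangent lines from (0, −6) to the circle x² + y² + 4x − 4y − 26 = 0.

Let a tangent through (0, −6) have slope m. Its distance from (−2, 2) must equal √34:
[m·(−2) − (8)]² = 34(m² + 1)
15m² − 16m − 15 = 0, so m = 5/3 or m = −3/5.
Through (0, −6) these give 5x − 3y = 18 and 3x + 5y = −30.

5x − 3y = 18 and 3x + 5y = −30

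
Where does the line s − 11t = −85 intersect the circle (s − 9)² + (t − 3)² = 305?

(−8, 7) and (25, 10)

From the line, t = (85 + s)/11. Substituting:
122s² − 2074s − 24400 = 0  ⟹  s² − 17s − 200 = 0
s = 25 or s = −8, giving (25, 10) and (−8, 7).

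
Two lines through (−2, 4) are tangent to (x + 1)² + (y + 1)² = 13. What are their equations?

3x − 2y = −14 and 2x + 3y = 8

A line y − (4) = m(x − (−2)) is tangent when its distance from (−1, −1) is √13:
(1m − (−5))² = 13(m² + 1)
6m² − 5m − 6 = 0, so m = 3/2 or m = −2/3.
With m = 3/2: 3x − 2y = −14. With m = −2/3: 2x + 3y = 8.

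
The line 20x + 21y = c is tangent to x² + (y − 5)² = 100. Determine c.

c = −185 or c = 395

For a tangent, require d(centre, line) = r = 10.
|20·0 + 21·5 − c| / √841 = 10
|c − (105)| = 10·29, so c = 395 or c = −185.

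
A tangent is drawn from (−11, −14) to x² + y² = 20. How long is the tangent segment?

3√33

Centre (0, 0), r² = 20. |PO|² = (−11)² + (−14)² = 317.
Power of the point: PT² = |PO|² − r² = 297, so PT = 3√33.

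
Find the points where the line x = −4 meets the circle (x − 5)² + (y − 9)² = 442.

(−4, −10) and (−4, 28)

The line gives x = −4. Substituting into the circle:
y² − 18y − 280 = 0
y = 28 or y = −10, giving (−4, 28) and (−4, −10).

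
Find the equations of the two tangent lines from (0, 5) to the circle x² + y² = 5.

A line y − (5) = m(x − (0)) is tangent when its distance from (0, 0) is √5:
[m·(0) − (−5)]² = 5(m² + 1)
m² − 4 = 0, so m = −2 or m = 2.
With m = −2: 2x + y = 5. With m = 2: 2x − y = −5.

2x + y = 5 and 2x − y = −5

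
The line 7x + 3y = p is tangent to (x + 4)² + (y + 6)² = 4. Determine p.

For a tangent, require d(centre, line) = r = 2.
|7·(−4) + 3·(−6) − p| / √58 = 2
|p − (−46)| = 2√58.

p = −46 ± 2√58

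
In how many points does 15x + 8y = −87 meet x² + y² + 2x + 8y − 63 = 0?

2

Substituting the line into the circle gives 289x² + 1778x − 2031 = 0.
Discriminant = (1778)² − 4·289·(−2031) = 5509120 > 0.
Two real roots: the line is a secant.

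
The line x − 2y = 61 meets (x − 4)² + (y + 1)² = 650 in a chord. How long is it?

From the line, y = (−61 + x)/2. Substituting:
5x² − 150x + 945 = 0  ⟹  x² − 30x + 189 = 0
x = 21 or x = 9, giving (21, −20) and (9, −26).
Chord length = distance between (21, −20) and (9, −26) = √180 = 6√5.

6√5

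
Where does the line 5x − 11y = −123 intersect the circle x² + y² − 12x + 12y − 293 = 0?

(−7, 8) and (4, 13)

Substitute y = (123 + 5x)/11:
146x² + 438x − 4088 = 0  ⟹  x² + 3x − 28 = 0
x = 4 or x = −7, giving (4, 13) and (−7, 8).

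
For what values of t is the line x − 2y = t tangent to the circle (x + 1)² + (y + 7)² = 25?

The line touches the circle iff its distance from (−1, −7) is 5:
|1·(−1) − 2·(−7) − t| / √5 = 5
|t − (13)| = 5√5.

t = 13 ± 5√5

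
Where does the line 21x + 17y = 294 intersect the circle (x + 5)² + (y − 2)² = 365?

(−3, 21) and (14, 0)

Express y = (294 − 21x)/17 and substitute into the circle:
730x² − 8030x − 30660 = 0  ⟹  x² − 11x − 42 = 0
x = 14 or x = −3, giving (14, 0) and (−3, 21).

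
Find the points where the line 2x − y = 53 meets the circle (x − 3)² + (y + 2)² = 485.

(17, −19) and (25, −3)

Substitute y = 2x − 53:
5x² − 210x + 2125 = 0  ⟹  x² − 42x + 425 = 0
x = 25 or x = 17, giving (25, −3) and (17, −19).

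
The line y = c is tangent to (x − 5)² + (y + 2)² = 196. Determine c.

c = −16 or c = 12

Tangency holds when the distance from the centre (5, −2) to the line equals the radius 14:
|0·5 + 1·(−2) − c| / √1 = 14
|c − (−2)| = 14, so c = 12 or c = −16.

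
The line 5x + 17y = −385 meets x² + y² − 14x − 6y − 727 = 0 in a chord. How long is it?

√314

From the line, y = (−385 − 5x)/17. Substituting:
314x² + 314x − 22608 = 0  ⟹  x² + x − 72 = 0
x = 8 or x = −9, giving (8, −25) and (−9, −20).
Chord length = distance between (8, −25) and (−9, −20) = √314 = √314.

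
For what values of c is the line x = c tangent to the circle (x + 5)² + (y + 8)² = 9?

c = −8 or c = −2

For a tangent, require d(centre, line) = r = 3.
|1·(−5) + 0·(−8) − c| / √1 = 3
|c − (−5)| = 3, so c = −2 or c = −8.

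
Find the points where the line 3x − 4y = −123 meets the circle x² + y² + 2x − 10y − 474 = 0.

(−21, 15) and (−5, 27)

From the line, y = (123 + 3x)/4. Substituting:
25x² + 650x + 2625 = 0  ⟹  x² + 26x + 105 = 0
x = −5 or x = −21, giving (−5, 27) and (−21, 15).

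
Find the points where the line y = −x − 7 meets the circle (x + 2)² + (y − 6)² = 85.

(−11, 4) and (−4, −3)

From the line, y = −x − 7. Substituting:
2x² + 30x + 88 = 0  ⟹  x² + 15x + 44 = 0
x = −4 or x = −11, giving (−4, −3) and (−11, 4).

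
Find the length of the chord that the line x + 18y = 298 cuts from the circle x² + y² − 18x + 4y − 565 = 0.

Express y = (298 − x)/18 and substitute into the circle:
325x² − 6500x − 72800 = 0  ⟹  x² − 20x − 224 = 0
x = 28 or x = −8, giving (28, 15) and (−8, 17).
Chord length = distance between (28, 15) and (−8, 17) = √1300 = 10√13.

10√13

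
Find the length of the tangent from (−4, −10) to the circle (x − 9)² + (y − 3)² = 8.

The centre is (9, 3) and r = 2√2. The square of the distance from P to the centre is 169 + 169 = 338.
The tangent meets the radius at right angles, so tangent² = |PO|² − r² = 338 − 8 = 330.

√330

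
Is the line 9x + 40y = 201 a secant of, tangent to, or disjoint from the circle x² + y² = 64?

d² = (9·0 + 40·0 − (201))²/1681 = 40401/1681; r² = 64.
Since d² < r², the line cuts the circle twice.

secant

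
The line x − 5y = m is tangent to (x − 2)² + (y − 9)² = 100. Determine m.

m = −43 ± 10√26

For a tangent, require d(centre, line) = r = 10.
|1·2 − 5·9 − m| / √26 = 10
|m − (−43)| = 10√26.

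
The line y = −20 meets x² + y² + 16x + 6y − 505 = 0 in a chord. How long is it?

34

Centre (−8, −3), r² = 578. Perpendicular distance d from centre to line = |17| / √1 = 17.
Half the chord is √(r² − d²) = √(289), so the full chord is 34.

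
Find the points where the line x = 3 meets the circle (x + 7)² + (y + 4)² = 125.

The line gives x = 3. Substituting into the circle:
y² + 8y − 9 = 0
y = 1 or y = −9, giving (3, 1) and (3, −9).

(3, −9) and (3, 1)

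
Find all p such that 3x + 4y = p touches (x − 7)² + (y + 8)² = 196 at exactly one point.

p = −81 or p = 59

Tangency holds when the distance from the centre (7, −8) to the line equals the radius 14:
|3·7 + 4·(−8) − p| / √25 = 14
|p − (−11)| = 14·5, so p = 59 or p = −81.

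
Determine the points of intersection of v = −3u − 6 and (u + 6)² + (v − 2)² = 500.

Substitute v = −3u − 6:
10u² + 60u − 400 = 0  ⟹  u² + 6u − 40 = 0
u = 4 or u = −10, giving (4, −18) and (−10, 24).

(−10, 24) and (4, −18)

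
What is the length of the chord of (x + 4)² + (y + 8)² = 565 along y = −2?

46

The distance from (−4, −8) to the line is 6, and r² = 565.
Half the chord is √(r² − d²) = √(529), so the full chord is 46.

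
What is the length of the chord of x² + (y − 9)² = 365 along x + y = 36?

Centre (0, 9), r² = 365. Perpendicular distance d from centre to line = |−27| / √2 = 27/√2.
Chord = 2√(r² − d²) = 2·√(1/2) = √2.

√2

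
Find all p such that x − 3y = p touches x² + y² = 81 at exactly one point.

p = ±9√10

Tangency holds when the distance from the centre (0, 0) to the line equals the radius 9:
|1·0 − 3·0 − p| / √10 = 9
|p| = 9√10.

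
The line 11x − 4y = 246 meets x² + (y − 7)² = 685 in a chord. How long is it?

Substitute y = (−246 + 11x)/4:
137x² − 6028x + 64116 = 0  ⟹  x² − 44x + 468 = 0
x = 26 or x = 18, giving (26, 10) and (18, −12).
Chord length = distance between (26, 10) and (18, −12) = √548 = 2√137.

2√137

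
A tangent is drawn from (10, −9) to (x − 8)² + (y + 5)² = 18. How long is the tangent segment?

√2

With centre O = (8, −5), |OP|² = 20 and r² = 18.
The tangent meets the radius at right angles, so tangent² = |PO|² − r² = 20 − 18 = 2.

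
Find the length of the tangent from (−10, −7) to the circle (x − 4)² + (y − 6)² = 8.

√357

Centre (4, 6), r² = 8. |PO|² = (−14)² + (−13)² = 365.
By the tangent–radius right angle, tangent length = √(|PO|² − r²) = √357.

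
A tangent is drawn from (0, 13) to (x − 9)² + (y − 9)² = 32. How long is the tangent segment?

√65

The centre is (9, 9) and r = 4√2. The square of the distance from P to the centre is 81 + 16 = 97.
The tangent meets the radius at right angles, so tangent² = |PO|² − r² = 97 − 32 = 65.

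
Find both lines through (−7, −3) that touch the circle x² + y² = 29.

5x − 2y = −29 and 2x + 5y = −29

A line y − (−3) = m(x − (−7)) is tangent when its distance from (0, 0) is √29:
(7m − (3))² = 29(m² + 1)
10m² − 21m − 10 = 0, so m = 5/2 or m = −2/5.
With m = 5/2: 5x − 2y = −29. With m = −2/5: 2x + 5y = −29.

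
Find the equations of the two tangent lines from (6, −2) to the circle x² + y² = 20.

A line y − (−2) = m(x − (6)) is tangent when its distance from (0, 0) is 2√5:
[m·(−6) − (2)]² = 20(m² + 1)
2m² + 3m − 2 = 0, so m = −2 or m = 1/2.
With m = −2: 2x + y = 10. With m = 1/2: x − 2y = 10.

2x + y = 10 and x − 2y = 10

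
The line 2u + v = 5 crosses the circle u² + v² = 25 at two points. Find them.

Express v = −2u + 5 and substitute into the circle:
5u² − 20u = 0  ⟹  u² − 4u = 0
u = 4 or u = 0, giving (4, −3) and (0, 5).

(0, 5) and (4, −3)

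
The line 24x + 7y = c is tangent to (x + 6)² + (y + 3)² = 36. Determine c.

c = −315 or c = −15

For a tangent, require d(centre, line) = r = 6.
|24·(−6) + 7·(−3) − c| / √625 = 6
|c − (−165)| = 6·25, so c = −15 or c = −315.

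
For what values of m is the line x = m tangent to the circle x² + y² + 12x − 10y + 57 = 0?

m = −8 or m = −4

The line touches the circle iff its distance from (−6, 5) is 2:
|1·(−6) + 0·5 − m| / √1 = 2
|m − (−6)| = 2, so m = −4 or m = −8.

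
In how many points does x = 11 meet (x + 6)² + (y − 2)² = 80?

d² = (1·(−6) + 0·2 − (11))² = 289; r² = 80.
Since d² > r², the line lies outside the circle.

0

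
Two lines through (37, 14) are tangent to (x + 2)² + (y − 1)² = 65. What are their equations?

Let a tangent through (37, 14) have slope m. Its distance from (−2, 1) must equal √65:
[m·(−39) − (−13)]² = 65(m² + 1)
56m² − 39m + 4 = 0, so m = 1/8 or m = 4/7.
With m = 1/8: x − 8y = −75. With m = 4/7: 4x − 7y = 50.

x − 8y = −75 and 4x − 7y = 50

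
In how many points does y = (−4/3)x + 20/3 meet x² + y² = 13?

Centre (0, 0), r² = 13. Distance² from centre to line = (−20)²/25 = 16.
Since d² > r², the line lies outside the circle.

0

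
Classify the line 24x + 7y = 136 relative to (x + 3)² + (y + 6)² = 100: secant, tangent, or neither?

tangent

Substituting the line into the circle gives 625x² − 8250x + 27225 = 0.
Discriminant = (−8250)² − 4·625·(27225) = 0.
A repeated root: the line is tangent.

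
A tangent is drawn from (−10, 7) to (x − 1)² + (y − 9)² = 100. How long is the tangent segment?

5

With centre O = (1, 9), |OP|² = 125 and r² = 100.
The tangent meets the radius at right angles, so tangent² = |PO|² − r² = 125 − 100 = 25.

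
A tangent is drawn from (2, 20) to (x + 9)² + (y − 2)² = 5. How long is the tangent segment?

2√110

With centre O = (−9, 2), |OP|² = 445 and r² = 5.
By the tangent–radius right angle, tangent length = √(|PO|² − r²) = √440 = 2√110.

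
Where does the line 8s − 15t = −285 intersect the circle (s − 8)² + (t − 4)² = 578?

Express t = (285 + 8s)/15 and substitute into the circle:
289s² − 65025 = 0  ⟹  s² − 225 = 0
s = 15 or s = −15, giving (15, 27) and (−15, 11).

(−15, 11) and (15, 27)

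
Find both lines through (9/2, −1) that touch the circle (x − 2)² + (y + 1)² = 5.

A line y − (−1) = m(x − (9/2)) is tangent when its distance from (2, −1) is √5:
[m·(−5/2) − (0)]² = 5(m² + 1)
m² − 4 = 0, so m = 2 or m = −2.
With m = 2: 2x − y = 10. With m = −2: 2x + y = 8.

2x − y = 10 and 2x + y = 8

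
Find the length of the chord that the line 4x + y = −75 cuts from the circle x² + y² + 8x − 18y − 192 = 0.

2√17

From the line, y = −4x − 75. Substituting:
17x² + 680x + 6783 = 0  ⟹  x² + 40x + 399 = 0
x = −19 or x = −21, giving (−19, 1) and (−21, 9).
|(−19, 1) − (−21, 9)| = √((2)² + (−8)²) = 2√17.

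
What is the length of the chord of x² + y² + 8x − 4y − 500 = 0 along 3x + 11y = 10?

4√130

Centre (−4, 2), r² = 520. Perpendicular distance d from centre to line = |0| / √130 = 0/√130.
Half the chord is √(r² − d²) = √(520), so the full chord is 4√130.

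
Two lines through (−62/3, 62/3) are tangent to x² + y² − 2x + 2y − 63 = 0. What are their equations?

Write the tangent as mx − y + (62/3 − m·(−62/3)) = 0 and set its distance from the centre to √65:
(65/3m − (−65/3))² = 65(m² + 1)
28m² + 65m + 28 = 0, so m = −7/4 or m = −4/7.
Through (−62/3, 62/3) these give 7x + 4y = −62 and 4x + 7y = 62.

7x + 4y = −62 and 4x + 7y = 62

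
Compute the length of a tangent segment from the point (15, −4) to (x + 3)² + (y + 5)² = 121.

2√51

The centre is (−3, −5) and r = 11. The square of the distance from P to the centre is 324 + 1 = 325.
By the tangent–radius right angle, tangent length = √(|PO|² − r²) = √204 = 2√51.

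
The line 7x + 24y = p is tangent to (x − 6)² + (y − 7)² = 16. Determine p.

For a tangent, require d(centre, line) = r = 4.
|7·6 + 24·7 − p| / √625 = 4
|p − (210)| = 4·25, so p = 310 or p = 110.

p = 110 or p = 310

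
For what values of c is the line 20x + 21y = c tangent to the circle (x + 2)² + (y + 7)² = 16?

The line touches the circle iff its distance from (−2, −7) is 4:
|20·(−2) + 21·(−7) − c| / √841 = 4
|c − (−187)| = 4·29, so c = −71 or c = −303.

c = −303 or c = −71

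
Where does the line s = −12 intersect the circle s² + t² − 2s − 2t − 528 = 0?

(−12, −18) and (−12, 20)

The line gives s = −12. Substituting into the circle:
t² − 2t − 360 = 0
t = 20 or t = −18, giving (−12, 20) and (−12, −18).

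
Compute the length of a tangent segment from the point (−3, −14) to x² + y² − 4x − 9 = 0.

4√13

Centre (2, 0), r² = 13. |PO|² = (−5)² + (−14)² = 221.
Power of the point: PT² = |PO|² − r² = 208, so PT = 4√13.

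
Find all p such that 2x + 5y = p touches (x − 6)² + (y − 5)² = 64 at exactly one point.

The line touches the circle iff its distance from (6, 5) is 8:
|2·6 + 5·5 − p| / √29 = 8
|p − (37)| = 8√29.

p = 37 ± 8√29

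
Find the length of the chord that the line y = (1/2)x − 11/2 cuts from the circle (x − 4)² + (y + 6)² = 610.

22√5

From the line, y = (−11 + x)/2. Substituting:
5x² − 30x − 2375 = 0  ⟹  x² − 6x − 475 = 0
x = 25 or x = −19, giving (25, 7) and (−19, −15).
|(25, 7) − (−19, −15)| = √((44)² + (22)²) = 22√5.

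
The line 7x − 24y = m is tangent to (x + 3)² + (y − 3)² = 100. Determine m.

m = −343 or m = 157

Tangency holds when the distance from the centre (−3, 3) to the line equals the radius 10:
|7·(−3) − 24·3 − m| / √625 = 10
|m − (−93)| = 10·25, so m = 157 or m = −343.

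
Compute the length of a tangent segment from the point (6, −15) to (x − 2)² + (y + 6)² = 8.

√89

The centre is (2, −6) and r = 2√2. The square of the distance from P to the centre is 16 + 81 = 97.
By the tangent–radius right angle, tangent length = √(|PO|² − r²) = √89.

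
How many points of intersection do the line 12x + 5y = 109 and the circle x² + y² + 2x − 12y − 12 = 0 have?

1

Centre (−1, 6), r² = 49. Distance² from centre to line = (−91)²/169 = 49.
Since d² = r², the line is tangent.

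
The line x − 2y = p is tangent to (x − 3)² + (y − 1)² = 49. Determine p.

The line touches the circle iff its distance from (3, 1) is 7:
|1·3 − 2·1 − p| / √5 = 7
|p − (1)| = 7√5.

p = 1 ± 7√5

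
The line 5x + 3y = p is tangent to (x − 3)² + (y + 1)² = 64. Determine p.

p = 12 ± 8√34

For a tangent, require d(centre, line) = r = 8.
|5·3 + 3·(−1) − p| / √34 = 8
|p − (12)| = 8√34.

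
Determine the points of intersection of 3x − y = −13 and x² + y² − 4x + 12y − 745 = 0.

(−14, −29) and (3, 22)

Express y = 3x + 13 and substitute into the circle:
10x² + 110x − 420 = 0  ⟹  x² + 11x − 42 = 0
x = 3 or x = −14, giving (3, 22) and (−14, −29).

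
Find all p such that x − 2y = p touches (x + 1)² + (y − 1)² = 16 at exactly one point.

p = −3 ± 4√5

Tangency holds when the distance from the centre (−1, 1) to the line equals the radius 4:
|1·(−1) − 2·1 − p| / √5 = 4
|p − (−3)| = 4√5.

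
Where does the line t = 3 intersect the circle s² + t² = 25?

From the line, t = 3. Substituting:
s² − 16 = 0
s = 4 or s = −4, giving (4, 3) and (−4, 3).

(−4, 3) and (4, 3)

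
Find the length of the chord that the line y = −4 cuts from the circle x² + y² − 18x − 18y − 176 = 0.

26

Substitute y = −4:
x² − 18x − 88 = 0
x = 22 or x = −4, giving (22, −4) and (−4, −4).
|(22, −4) − (−4, −4)| = √((26)² + (0)²) = 26.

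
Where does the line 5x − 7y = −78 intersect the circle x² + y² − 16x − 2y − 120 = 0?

(−3, 9) and (4, 14)

From the line, y = (78 + 5x)/7. Substituting:
74x² − 74x − 888 = 0  ⟹  x² − x − 12 = 0
x = 4 or x = −3, giving (4, 14) and (−3, 9).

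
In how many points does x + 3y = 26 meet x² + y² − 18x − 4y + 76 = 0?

0

d² = (1·9 + 3·2 − (26))²/10 = 121/10; r² = 9.
Since d² > r², the line lies outside the circle.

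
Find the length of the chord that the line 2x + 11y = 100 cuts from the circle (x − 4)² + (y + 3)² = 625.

Substitute y = (100 − 2x)/11:
125x² − 1500x − 56000 = 0  ⟹  x² − 12x − 448 = 0
x = 28 or x = −16, giving (28, 4) and (−16, 12).
|(28, 4) − (−16, 12)| = √((44)² + (−8)²) = 20√5.

20√5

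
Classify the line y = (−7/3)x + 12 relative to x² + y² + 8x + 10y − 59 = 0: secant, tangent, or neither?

neither

Substituting the line into the circle gives 58x² − 642x + 1845 = 0.
Discriminant = (−642)² − 4·58·(1845) = −15876 < 0.
No real roots: the line does not meet the circle.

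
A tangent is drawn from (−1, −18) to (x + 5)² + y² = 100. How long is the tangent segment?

4√15

With centre O = (−5, 0), |OP|² = 340 and r² = 100.
Power of the point: PT² = |PO|² − r² = 240, so PT = 4√15.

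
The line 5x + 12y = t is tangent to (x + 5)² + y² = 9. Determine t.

For a tangent, require d(centre, line) = r = 3.
|5·(−5) + 12·0 − t| / √169 = 3
|t − (−25)| = 3·13, so t = 14 or t = −64.

t = −64 or t = 14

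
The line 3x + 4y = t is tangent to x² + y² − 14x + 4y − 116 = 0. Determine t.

Tangency holds when the distance from the centre (7, −2) to the line equals the radius 13:
|3·7 + 4·(−2) − t| / √25 = 13
|t − (13)| = 13·5, so t = 78 or t = −52.

t = −52 or t = 78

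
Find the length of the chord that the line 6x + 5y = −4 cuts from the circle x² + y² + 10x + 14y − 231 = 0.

4√61

From the line, y = (−4 − 6x)/5. Substituting:
61x² − 122x − 6039 = 0  ⟹  x² − 2x − 99 = 0
x = 11 or x = −9, giving (11, −14) and (−9, 10).
|(11, −14) − (−9, 10)| = √((20)² + (−24)²) = 4√61.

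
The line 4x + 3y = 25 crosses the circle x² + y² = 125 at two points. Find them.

From the line, y = (25 − 4x)/3. Substituting:
25x² − 200x − 500 = 0  ⟹  x² − 8x − 20 = 0
x = 10 or x = −2, giving (10, −5) and (−2, 11).

(−2, 11) and (10, −5)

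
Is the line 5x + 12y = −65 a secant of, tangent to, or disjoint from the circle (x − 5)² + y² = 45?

Substituting the line into the circle gives 169x² − 790x + 1345 = 0.
Δ = 624100 − 909220 = −285120.
No real roots: the line does not meet the circle.

disjoint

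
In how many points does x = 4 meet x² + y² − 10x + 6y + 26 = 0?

2

Centre (5, −3), r² = 8. Distance² from centre to line = (1)² = 1.
Since d² < r², the line cuts the circle twice.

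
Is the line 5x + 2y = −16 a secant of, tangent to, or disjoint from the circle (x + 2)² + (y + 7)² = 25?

secant

d² = (5·(−2) + 2·(−7) − (−16))²/29 = 64/29; r² = 25.
Since d² < r², the line cuts the circle twice.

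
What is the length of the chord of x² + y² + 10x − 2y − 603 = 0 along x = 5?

46

The line gives x = 5. Substituting into the circle:
y² − 2y − 528 = 0
y = 24 or y = −22, giving (5, 24) and (5, −22).
Chord length = distance between (5, 24) and (5, −22) = √2116 = 46.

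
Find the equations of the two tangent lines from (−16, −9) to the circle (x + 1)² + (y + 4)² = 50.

x − y = −7 and x + 7y = −79

Let a tangent through (−16, −9) have slope m. Its distance from (−1, −4) must equal 5√2:
(15m − (5))² = 50(m² + 1)
7m² − 6m − 1 = 0, so m = 1 or m = −1/7.
Through (−16, −9) these give x − y = −7 and x + 7y = −79.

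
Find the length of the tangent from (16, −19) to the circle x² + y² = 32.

The centre is (0, 0) and r = 4√2. The square of the distance from P to the centre is 256 + 361 = 617.
By the tangent–radius right angle, tangent length = √(|PO|² − r²) = √585 = 3√65.

3√65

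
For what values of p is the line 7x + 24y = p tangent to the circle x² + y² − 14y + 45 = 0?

p = 118 or p = 218

The line touches the circle iff its distance from (0, 7) is 2:
|7·0 + 24·7 − p| / √625 = 2
|p − (168)| = 2·25, so p = 218 or p = 118.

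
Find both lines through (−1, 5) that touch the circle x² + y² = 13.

3x − 2y = −13 and 2x + 3y = 13

Let a tangent through (−1, 5) have slope m. Its distance from (0, 0) must equal √13:
(1m − (−5))² = 13(m² + 1)
6m² − 5m − 6 = 0, so m = 3/2 or m = −2/3.
With m = 3/2: 3x − 2y = −13. With m = −2/3: 2x + 3y = 13.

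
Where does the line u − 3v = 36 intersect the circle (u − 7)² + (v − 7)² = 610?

From the line, v = (−36 + u)/3. Substituting:
10u² − 240u − 1800 = 0  ⟹  u² − 24u − 180 = 0
u = 30 or u = −6, giving (30, −2) and (−6, −14).

(−6, −14) and (30, −2)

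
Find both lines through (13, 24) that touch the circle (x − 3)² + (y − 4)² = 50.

Write the tangent as mx − y + (24 − m·(13)) = 0 and set its distance from the centre to 5√2:
(−10m − (−20))² = 50(m² + 1)
m² − 8m + 7 = 0, so m = 7 or m = 1.
With m = 7: 7x − y = 67. With m = 1: x − y = −11.

7x − y = 67 and x − y = −11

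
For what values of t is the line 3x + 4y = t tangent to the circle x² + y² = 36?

t = −30 or t = 30

Tangency holds when the distance from the centre (0, 0) to the line equals the radius 6:
|3·0 + 4·0 − t| / √25 = 6
|t| = 6·5, so t = 30 or t = −30.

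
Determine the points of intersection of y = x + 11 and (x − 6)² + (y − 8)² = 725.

Substitute y = x + 11:
2x² − 6x − 680 = 0  ⟹  x² − 3x − 340 = 0
x = 20 or x = −17, giving (20, 31) and (−17, −6).

(−17, −6) and (20, 31)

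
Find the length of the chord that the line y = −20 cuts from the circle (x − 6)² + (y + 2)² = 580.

Substitute y = −20:
x² − 12x − 220 = 0
x = 22 or x = −10, giving (22, −20) and (−10, −20).
|(22, −20) − (−10, −20)| = √((32)² + (0)²) = 32.

32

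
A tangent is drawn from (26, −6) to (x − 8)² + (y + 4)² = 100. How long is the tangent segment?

With centre O = (8, −4), |OP|² = 328 and r² = 100.
The tangent meets the radius at right angles, so tangent² = |PO|² − r² = 328 − 100 = 228.

2√57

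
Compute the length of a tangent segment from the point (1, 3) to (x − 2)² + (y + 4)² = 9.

The centre is (2, −4) and r = 3. The square of the distance from P to the centre is 1 + 49 = 50.
Power of the point: PT² = |PO|² − r² = 41, so PT = √41.

√41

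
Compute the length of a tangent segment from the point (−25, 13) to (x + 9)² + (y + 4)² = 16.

23

Centre (−9, −4), r² = 16. |PO|² = (−16)² + (17)² = 545.
The tangent meets the radius at right angles, so tangent² = |PO|² − r² = 545 − 16 = 529.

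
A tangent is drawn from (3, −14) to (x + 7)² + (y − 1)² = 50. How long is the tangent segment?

With centre O = (−7, 1), |OP|² = 325 and r² = 50.
Power of the point: PT² = |PO|² − r² = 275, so PT = 5√11.

5√11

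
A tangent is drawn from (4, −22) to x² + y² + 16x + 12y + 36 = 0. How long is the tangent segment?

4√21

With centre O = (−8, −6), |OP|² = 400 and r² = 64.
The tangent meets the radius at right angles, so tangent² = |PO|² − r² = 400 − 64 = 336.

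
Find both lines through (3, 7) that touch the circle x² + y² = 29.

5x + 2y = 29 and 2x − 5y = −29

Let a tangent through (3, 7) have slope m. Its distance from (0, 0) must equal √29:
(−3m − (−7))² = 29(m² + 1)
10m² + 21m − 10 = 0, so m = −5/2 or m = 2/5.
With m = −5/2: 5x + 2y = 29. With m = 2/5: 2x − 5y = −29.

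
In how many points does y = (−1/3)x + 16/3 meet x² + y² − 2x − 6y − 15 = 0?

d² = (1·1 + 3·3 − (16))²/10 = 18/5; r² = 25.
Since d² < r², the line cuts the circle twice.

2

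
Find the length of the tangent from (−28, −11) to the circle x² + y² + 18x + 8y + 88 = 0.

√401

The centre is (−9, −4) and r = 3. The square of the distance from P to the centre is 361 + 49 = 410.
Power of the point: PT² = |PO|² − r² = 401, so PT = √401.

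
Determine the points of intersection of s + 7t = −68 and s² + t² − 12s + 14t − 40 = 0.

(−5, −9) and (16, −12)

Substitute t = (−68 − s)/7:
50s² − 550s − 4000 = 0  ⟹  s² − 11s − 80 = 0
s = 16 or s = −5, giving (16, −12) and (−5, −9).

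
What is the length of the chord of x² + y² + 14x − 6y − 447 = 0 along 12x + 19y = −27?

From the line, y = (−27 − 12x)/19. Substituting:
505x² + 7070x − 157560 = 0  ⟹  x² + 14x − 312 = 0
x = 12 or x = −26, giving (12, −9) and (−26, 15).
|(12, −9) − (−26, 15)| = √((38)² + (−24)²) = 2√505.

2√505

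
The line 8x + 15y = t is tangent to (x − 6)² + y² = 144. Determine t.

Tangency holds when the distance from the centre (6, 0) to the line equals the radius 12:
|8·6 + 15·0 − t| / √289 = 12
|t − (48)| = 12·17, so t = 252 or t = −156.

t = −156 or t = 252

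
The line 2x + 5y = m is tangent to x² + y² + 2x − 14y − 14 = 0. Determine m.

m = 33 ± 8√29

The line touches the circle iff its distance from (−1, 7) is 8:
|2·(−1) + 5·7 − m| / √29 = 8
|m − (33)| = 8√29.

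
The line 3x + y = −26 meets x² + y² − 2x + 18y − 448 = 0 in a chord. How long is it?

14√10

The distance from (1, −9) to the line is 20/√10, and r² = 530.
Chord = 2√(r² − d²) = 2·√(490) = 14√10.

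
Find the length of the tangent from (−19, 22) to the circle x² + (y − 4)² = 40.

With centre O = (0, 4), |OP|² = 685 and r² = 40.
By the tangent–radius right angle, tangent length = √(|PO|² − r²) = √645.

√645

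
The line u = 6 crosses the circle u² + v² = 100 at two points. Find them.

(6, −8) and (6, 8)

The line gives u = 6. Substituting into the circle:
v² − 64 = 0
v = 8 or v = −8, giving (6, 8) and (6, −8).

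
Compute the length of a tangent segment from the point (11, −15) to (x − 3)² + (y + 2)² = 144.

With centre O = (3, −2), |OP|² = 233 and r² = 144.
Power of the point: PT² = |PO|² − r² = 89, so PT = √89.

√89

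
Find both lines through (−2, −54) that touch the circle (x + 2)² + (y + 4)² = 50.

7x − y = 40 and 7x + y = −68

Let a tangent through (−2, −54) have slope m. Its distance from (−2, −4) must equal 5√2:
(0m − (50))² = 50(m² + 1)
m² − 49 = 0, so m = 7 or m = −7.
Through (−2, −54) these give 7x − y = 40 and 7x + y = −68.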